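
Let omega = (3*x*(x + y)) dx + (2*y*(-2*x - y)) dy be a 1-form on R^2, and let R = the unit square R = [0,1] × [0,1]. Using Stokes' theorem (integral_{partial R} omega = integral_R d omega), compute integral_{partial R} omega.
integral_(partial R) omega = -7/2

Stokes: integral_partial_R omega = integral_R d omega with d omega = (∂Q/∂x - ∂P/∂y) dx ∧ dy.
  ∂Q/∂x = -4*y
  ∂P/∂y = 3*x
  integrand = ∂Q/∂x - ∂P/∂y = -3*x - 4*y.
Integrating over R: integral_0^1 integral_0^1 (-3*x - 4*y) dx dy = -7/2.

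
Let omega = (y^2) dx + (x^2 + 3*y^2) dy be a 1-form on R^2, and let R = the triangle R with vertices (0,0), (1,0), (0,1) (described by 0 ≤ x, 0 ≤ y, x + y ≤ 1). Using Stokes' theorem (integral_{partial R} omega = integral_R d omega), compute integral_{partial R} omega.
integral_(partial R) omega = 0

Stokes: integral_partial_R omega = integral_R d omega with d omega = (∂Q/∂x - ∂P/∂y) dx ∧ dy.
  ∂Q/∂x = 2*x
  ∂P/∂y = 2*y
  integrand = ∂Q/∂x - ∂P/∂y = 2*x - 2*y.
Integrating over R: integral_0^1 integral_0^{1-x} (2*x - 2*y) dy dx = 0.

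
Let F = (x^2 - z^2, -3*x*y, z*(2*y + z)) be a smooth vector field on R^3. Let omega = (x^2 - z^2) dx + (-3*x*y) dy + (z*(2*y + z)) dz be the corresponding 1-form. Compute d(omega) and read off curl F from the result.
d(omega) = (2*z) dy ∧ dz + (-2*z) dz ∧ dx + (-3*y) dx ∧ dy; curl F = (2*z, -2*z, -3*y)

d omega = sum_{i<j} (∂f_j/∂x_i - ∂f_i/∂x_j) dx_i ∧ dx_j. Under the identification (dy ∧ dz, dz ∧ dx, dx ∧ dy) ↔ (e_x, e_y, e_z), the coefficients are exactly the components of curl F. Compute:
  ∂R/∂y - ∂Q/∂z = (2*z) - (0) = 2*z
  ∂P/∂z - ∂R/∂x = (-2*z) - (0) = -2*z
  ∂Q/∂x - ∂P/∂y = (-3*y) - (0) = -3*y.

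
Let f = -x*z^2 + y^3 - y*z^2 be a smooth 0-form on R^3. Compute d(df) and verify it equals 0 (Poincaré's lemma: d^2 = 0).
d(df) = 0

Step 1: df = sum_i (∂f/∂x_i) dx_i = (-z^2) dx + (3*y^2 - z^2) dy + (2*z*(-x - y)) dz.
Step 2: Apply d again. Using the 1-form formula, the coefficient of dx ∧ dy in d(df) is ∂^2 f/∂x ∂y - ∂^2 f/∂y ∂x = (0) - (0) = 0 (equality of mixed partials for smooth f).
Similarly for dx ∧ dz and dy ∧ dz — all coefficients vanish. So d(df) = 0.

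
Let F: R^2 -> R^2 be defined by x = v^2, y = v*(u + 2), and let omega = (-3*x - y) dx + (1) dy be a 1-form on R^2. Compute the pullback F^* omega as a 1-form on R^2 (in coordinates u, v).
F^* omega = (v) du + (-2*u*v^2 + u - 6*v^3 - 4*v^2 + 2) dv

Using F^*(f dg) = (f ∘ F) d(g ∘ F), substitute each coordinate x_i by F_i(u, v) in f_i, and replace dx_i by d F_i = (∂F_i/∂u) du + (∂F_i/∂v) dv.
  For the x component: f_1(F) = v*(-u - 3*v - 2); d F_1 = (0) du + (2*v) dv
  For the y component: f_2(F) = 1; d F_2 = (v) du + (u + 2) dv
Combining and collecting du, dv coefficients:
  coeff of du: v
  coeff of dv: -2*u*v^2 + u - 6*v^3 - 4*v^2 + 2
F^* omega = (v) du + (-2*u*v^2 + u - 6*v^3 - 4*v^2 + 2) dv.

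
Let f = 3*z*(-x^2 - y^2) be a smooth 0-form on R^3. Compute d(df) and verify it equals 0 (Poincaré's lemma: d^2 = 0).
d(df) = 0

Step 1: df = sum_i (∂f/∂x_i) dx_i = (-6*x*z) dx + (-6*y*z) dy + (-3*x^2 - 3*y^2) dz.
Step 2: Apply d again. Using the 1-form formula, the coefficient of dx ∧ dy in d(df) is ∂^2 f/∂x ∂y - ∂^2 f/∂y ∂x = (0) - (0) = 0 (equality of mixed partials for smooth f).
Similarly for dx ∧ dz and dy ∧ dz — all coefficients vanish. So d(df) = 0.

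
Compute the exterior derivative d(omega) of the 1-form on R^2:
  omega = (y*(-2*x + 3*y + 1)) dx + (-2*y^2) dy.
d(omega) = (2*x - 6*y - 1) dx ∧ dy

For a 1-form omega = sum_i f_i dx_i, the exterior derivative is
  d(omega) = sum_{i < j} (∂f_j/∂x_i - ∂f_i/∂x_j) dx_i ∧ dx_j.
  coefficient of dx ∧ dy: ∂f_2/∂x - ∂f_1/∂y = ∂(-2*y^2)/∂x - ∂(y*(-2*x + 3*y + 1))/∂y = 2*x - 6*y - 1
Assembling: d(omega) = (2*x - 6*y - 1) dx ∧ dy.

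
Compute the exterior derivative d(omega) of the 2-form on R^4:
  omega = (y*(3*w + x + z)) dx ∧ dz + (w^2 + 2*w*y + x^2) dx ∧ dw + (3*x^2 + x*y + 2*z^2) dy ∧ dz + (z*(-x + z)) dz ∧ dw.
d(omega) = (-3*w + 5*x + y - z) dx ∧ dy ∧ dz + (3*y - z) dx ∧ dz ∧ dw + (-2*w) dx ∧ dy ∧ dw

For a 2-form omega = sum_{i<j} g_{ij} dx_i ∧ dx_j, the exterior derivative is
  d(omega) = sum_{i<j} d(g_{ij}) ∧ dx_i ∧ dx_j = sum_{i<j, k} (∂g_{ij}/∂x_k) dx_k ∧ dx_i ∧ dx_j.
Expand each term, using dx_k ∧ dx_i ∧ dx_j = sgn(permutation) dx_{(a)} ∧ dx_{(b)} ∧ dx_{(c)} with (a < b < c) sorted:
  d(y*(3*w + x + z)) includes (∂/∂y)(y*(3*w + x + z)) dy = (3*w + x + z) dy, which multiplied by dx ∧ dz gives (-3*w - x - z) dx ∧ dy ∧ dz
  d(y*(3*w + x + z)) includes (∂/∂w)(y*(3*w + x + z)) dw = (3*y) dw, which multiplied by dx ∧ dz gives (3*y) dx ∧ dz ∧ dw
  d(w^2 + 2*w*y + x^2) includes (∂/∂y)(w^2 + 2*w*y + x^2) dy = (2*w) dy, which multiplied by dx ∧ dw gives (-2*w) dx ∧ dy ∧ dw
  d(3*x^2 + x*y + 2*z^2) includes (∂/∂x)(3*x^2 + x*y + 2*z^2) dx = (6*x + y) dx, which multiplied by dy ∧ dz gives (6*x + y) dx ∧ dy ∧ dz
  d(z*(-x + z)) includes (∂/∂x)(z*(-x + z)) dx = (-z) dx, which multiplied by dz ∧ dw gives (-z) dx ∧ dz ∧ dw
Collecting like 3-forms: d(omega) = (-3*w + 5*x + y - z) dx ∧ dy ∧ dz + (3*y - z) dx ∧ dz ∧ dw + (-2*w) dx ∧ dy ∧ dw.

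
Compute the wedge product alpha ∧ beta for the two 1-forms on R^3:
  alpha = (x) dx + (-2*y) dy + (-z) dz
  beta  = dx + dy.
alpha ∧ beta = (x + 2*y) dx ∧ dy + (z) dx ∧ dz + (z) dy ∧ dz

Distribute the wedge, using dx_i ∧ dx_j = -dx_j ∧ dx_i and dx_i ∧ dx_i = 0. For each pair (i, j) with i < j, the coefficient of dx_i ∧ dx_j in alpha ∧ beta is (alpha_i * beta_j - alpha_j * beta_i). Collecting: alpha ∧ beta = (x + 2*y) dx ∧ dy + (z) dx ∧ dz + (z) dy ∧ dz.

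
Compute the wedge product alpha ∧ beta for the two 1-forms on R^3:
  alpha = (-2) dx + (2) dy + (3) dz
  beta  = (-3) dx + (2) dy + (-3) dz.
alpha ∧ beta = (2) dx ∧ dy + (15) dx ∧ dz + (-12) dy ∧ dz

Distribute the wedge, using dx_i ∧ dx_j = -dx_j ∧ dx_i and dx_i ∧ dx_i = 0. For each pair (i, j) with i < j, the coefficient of dx_i ∧ dx_j in alpha ∧ beta is (alpha_i * beta_j - alpha_j * beta_i). Collecting: alpha ∧ beta = (2) dx ∧ dy + (15) dx ∧ dz + (-12) dy ∧ dz.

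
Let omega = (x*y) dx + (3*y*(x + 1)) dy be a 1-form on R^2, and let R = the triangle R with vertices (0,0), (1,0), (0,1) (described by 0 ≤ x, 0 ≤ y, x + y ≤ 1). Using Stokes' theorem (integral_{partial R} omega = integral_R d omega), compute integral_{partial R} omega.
integral_(partial R) omega = 1/3

Stokes: integral_partial_R omega = integral_R d omega with d omega = (∂Q/∂x - ∂P/∂y) dx ∧ dy.
  ∂Q/∂x = 3*y
  ∂P/∂y = x
  integrand = ∂Q/∂x - ∂P/∂y = -x + 3*y.
Integrating over R: integral_0^1 integral_0^{1-x} (-x + 3*y) dy dx = 1/3.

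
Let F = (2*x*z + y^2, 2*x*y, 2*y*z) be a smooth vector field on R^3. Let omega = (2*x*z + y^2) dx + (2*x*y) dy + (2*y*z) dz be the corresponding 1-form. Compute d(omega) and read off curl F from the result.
d(omega) = (2*z) dy ∧ dz + (2*x) dz ∧ dx + (0) dx ∧ dy; curl F = (2*z, 2*x, 0)

d omega = sum_{i<j} (∂f_j/∂x_i - ∂f_i/∂x_j) dx_i ∧ dx_j. Under the identification (dy ∧ dz, dz ∧ dx, dx ∧ dy) ↔ (e_x, e_y, e_z), the coefficients are exactly the components of curl F. Compute:
  ∂R/∂y - ∂Q/∂z = (2*z) - (0) = 2*z
  ∂P/∂z - ∂R/∂x = (2*x) - (0) = 2*x
  ∂Q/∂x - ∂P/∂y = (2*y) - (2*y) = 0.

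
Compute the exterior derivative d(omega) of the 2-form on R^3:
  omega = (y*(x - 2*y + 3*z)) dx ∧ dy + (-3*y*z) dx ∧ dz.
d(omega) = (3*y + 3*z) dx ∧ dy ∧ dz

For a 2-form omega = sum_{i<j} g_{ij} dx_i ∧ dx_j, the exterior derivative is
  d(omega) = sum_{i<j} d(g_{ij}) ∧ dx_i ∧ dx_j = sum_{i<j, k} (∂g_{ij}/∂x_k) dx_k ∧ dx_i ∧ dx_j.
Expand each term, using dx_k ∧ dx_i ∧ dx_j = sgn(permutation) dx_{(a)} ∧ dx_{(b)} ∧ dx_{(c)} with (a < b < c) sorted:
  d(y*(x - 2*y + 3*z)) includes (∂/∂z)(y*(x - 2*y + 3*z)) dz = (3*y) dz, which multiplied by dx ∧ dy gives (3*y) dx ∧ dy ∧ dz
  d(-3*y*z) includes (∂/∂y)(-3*y*z) dy = (-3*z) dy, which multiplied by dx ∧ dz gives (3*z) dx ∧ dy ∧ dz
Collecting like 3-forms: d(omega) = (3*y + 3*z) dx ∧ dy ∧ dz.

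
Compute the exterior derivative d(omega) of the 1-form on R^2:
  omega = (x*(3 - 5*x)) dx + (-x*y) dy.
d(omega) = (-y) dx ∧ dy

For a 1-form omega = sum_i f_i dx_i, the exterior derivative is
  d(omega) = sum_{i < j} (∂f_j/∂x_i - ∂f_i/∂x_j) dx_i ∧ dx_j.
  coefficient of dx ∧ dy: ∂f_2/∂x - ∂f_1/∂y = ∂(-x*y)/∂x - ∂(x*(3 - 5*x))/∂y = -y
Assembling: d(omega) = (-y) dx ∧ dy.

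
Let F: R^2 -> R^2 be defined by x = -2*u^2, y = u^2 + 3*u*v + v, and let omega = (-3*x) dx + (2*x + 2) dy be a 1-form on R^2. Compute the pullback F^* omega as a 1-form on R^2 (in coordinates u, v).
F^* omega = (-32*u^3 - 12*u^2*v + 4*u + 6*v) du + (-12*u^3 - 4*u^2 + 6*u + 2) dv

Using F^*(f dg) = (f ∘ F) d(g ∘ F), substitute each coordinate x_i by F_i(u, v) in f_i, and replace dx_i by d F_i = (∂F_i/∂u) du + (∂F_i/∂v) dv.
  For the x component: f_1(F) = 6*u^2; d F_1 = (-4*u) du + (0) dv
  For the y component: f_2(F) = 2 - 4*u^2; d F_2 = (2*u + 3*v) du + (3*u + 1) dv
Combining and collecting du, dv coefficients:
  coeff of du: -32*u^3 - 12*u^2*v + 4*u + 6*v
  coeff of dv: -12*u^3 - 4*u^2 + 6*u + 2
F^* omega = (-32*u^3 - 12*u^2*v + 4*u + 6*v) du + (-12*u^3 - 4*u^2 + 6*u + 2) dv.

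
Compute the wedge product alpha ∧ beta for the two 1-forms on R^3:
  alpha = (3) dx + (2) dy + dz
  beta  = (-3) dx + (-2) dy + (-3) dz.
alpha ∧ beta = (-6) dx ∧ dz + (-4) dy ∧ dz

Distribute the wedge, using dx_i ∧ dx_j = -dx_j ∧ dx_i and dx_i ∧ dx_i = 0. For each pair (i, j) with i < j, the coefficient of dx_i ∧ dx_j in alpha ∧ beta is (alpha_i * beta_j - alpha_j * beta_i). Collecting: alpha ∧ beta = (-6) dx ∧ dz + (-4) dy ∧ dz.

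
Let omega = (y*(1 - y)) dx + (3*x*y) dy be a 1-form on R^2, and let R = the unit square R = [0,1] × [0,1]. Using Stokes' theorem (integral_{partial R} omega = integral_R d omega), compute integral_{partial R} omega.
integral_(partial R) omega = 3/2

Stokes: integral_partial_R omega = integral_R d omega with d omega = (∂Q/∂x - ∂P/∂y) dx ∧ dy.
  ∂Q/∂x = 3*y
  ∂P/∂y = 1 - 2*y
  integrand = ∂Q/∂x - ∂P/∂y = 5*y - 1.
Integrating over R: integral_0^1 integral_0^1 (5*y - 1) dx dy = 3/2.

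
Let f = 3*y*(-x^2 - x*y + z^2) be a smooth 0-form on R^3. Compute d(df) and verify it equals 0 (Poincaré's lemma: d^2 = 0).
d(df) = 0

Step 1: df = sum_i (∂f/∂x_i) dx_i = (3*y*(-2*x - y)) dx + (-3*x^2 - 6*x*y + 3*z^2) dy + (6*y*z) dz.
Step 2: Apply d again. Using the 1-form formula, the coefficient of dx ∧ dy in d(df) is ∂^2 f/∂x ∂y - ∂^2 f/∂y ∂x = (-6*x - 6*y) - (-6*x - 6*y) = 0 (equality of mixed partials for smooth f).
Similarly for dx ∧ dz and dy ∧ dz — all coefficients vanish. So d(df) = 0.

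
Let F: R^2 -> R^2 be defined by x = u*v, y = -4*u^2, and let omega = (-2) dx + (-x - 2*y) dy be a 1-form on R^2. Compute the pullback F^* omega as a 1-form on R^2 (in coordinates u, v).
F^* omega = (-64*u^3 + 8*u^2*v - 2*v) du + (-2*u) dv

Using F^*(f dg) = (f ∘ F) d(g ∘ F), substitute each coordinate x_i by F_i(u, v) in f_i, and replace dx_i by d F_i = (∂F_i/∂u) du + (∂F_i/∂v) dv.
  For the x component: f_1(F) = -2; d F_1 = (v) du + (u) dv
  For the y component: f_2(F) = u*(8*u - v); d F_2 = (-8*u) du + (0) dv
Combining and collecting du, dv coefficients:
  coeff of du: -64*u^3 + 8*u^2*v - 2*v
  coeff of dv: -2*u
F^* omega = (-64*u^3 + 8*u^2*v - 2*v) du + (-2*u) dv.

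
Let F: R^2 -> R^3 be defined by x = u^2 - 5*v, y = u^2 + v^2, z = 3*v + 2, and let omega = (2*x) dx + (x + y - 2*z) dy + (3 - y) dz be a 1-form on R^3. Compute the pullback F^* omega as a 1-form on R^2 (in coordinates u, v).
F^* omega = (2*u*(4*u^2 + v^2 - 21*v - 4)) du + (4*u^2*v - 13*u^2 + 2*v^3 - 25*v^2 + 42*v + 9) dv

Using F^*(f dg) = (f ∘ F) d(g ∘ F), substitute each coordinate x_i by F_i(u, v) in f_i, and replace dx_i by d F_i = (∂F_i/∂u) du + (∂F_i/∂v) dv.
  For the x component: f_1(F) = 2*u^2 - 10*v; d F_1 = (2*u) du + (-5) dv
  For the y component: f_2(F) = 2*u^2 + v^2 - 11*v - 4; d F_2 = (2*u) du + (2*v) dv
  For the z component: f_3(F) = -u^2 - v^2 + 3; d F_3 = (0) du + (3) dv
Combining and collecting du, dv coefficients:
  coeff of du: 2*u*(4*u^2 + v^2 - 21*v - 4)
  coeff of dv: 4*u^2*v - 13*u^2 + 2*v^3 - 25*v^2 + 42*v + 9
F^* omega = (2*u*(4*u^2 + v^2 - 21*v - 4)) du + (4*u^2*v - 13*u^2 + 2*v^3 - 25*v^2 + 42*v + 9) dv.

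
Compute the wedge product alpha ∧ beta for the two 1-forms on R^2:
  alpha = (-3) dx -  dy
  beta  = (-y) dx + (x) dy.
alpha ∧ beta = (-3*x - y) dx ∧ dy

Distribute the wedge, using dx_i ∧ dx_j = -dx_j ∧ dx_i and dx_i ∧ dx_i = 0. For each pair (i, j) with i < j, the coefficient of dx_i ∧ dx_j in alpha ∧ beta is (alpha_i * beta_j - alpha_j * beta_i). Collecting: alpha ∧ beta = (-3*x - y) dx ∧ dy.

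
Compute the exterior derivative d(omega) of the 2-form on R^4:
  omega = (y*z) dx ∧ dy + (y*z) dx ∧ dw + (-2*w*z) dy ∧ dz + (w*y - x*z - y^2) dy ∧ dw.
d(omega) = (y) dx ∧ dy ∧ dz + (-2*z) dx ∧ dy ∧ dw + (-y) dx ∧ dz ∧ dw + (x - 2*z) dy ∧ dz ∧ dw

For a 2-form omega = sum_{i<j} g_{ij} dx_i ∧ dx_j, the exterior derivative is
  d(omega) = sum_{i<j} d(g_{ij}) ∧ dx_i ∧ dx_j = sum_{i<j, k} (∂g_{ij}/∂x_k) dx_k ∧ dx_i ∧ dx_j.
Expand each term, using dx_k ∧ dx_i ∧ dx_j = sgn(permutation) dx_{(a)} ∧ dx_{(b)} ∧ dx_{(c)} with (a < b < c) sorted:
  d(y*z) includes (∂/∂z)(y*z) dz = (y) dz, which multiplied by dx ∧ dy gives (y) dx ∧ dy ∧ dz
  d(y*z) includes (∂/∂y)(y*z) dy = (z) dy, which multiplied by dx ∧ dw gives (-z) dx ∧ dy ∧ dw
  d(y*z) includes (∂/∂z)(y*z) dz = (y) dz, which multiplied by dx ∧ dw gives (-y) dx ∧ dz ∧ dw
  d(-2*w*z) includes (∂/∂w)(-2*w*z) dw = (-2*z) dw, which multiplied by dy ∧ dz gives (-2*z) dy ∧ dz ∧ dw
  d(w*y - x*z - y^2) includes (∂/∂x)(w*y - x*z - y^2) dx = (-z) dx, which multiplied by dy ∧ dw gives (-z) dx ∧ dy ∧ dw
  d(w*y - x*z - y^2) includes (∂/∂z)(w*y - x*z - y^2) dz = (-x) dz, which multiplied by dy ∧ dw gives (x) dy ∧ dz ∧ dw
Collecting like 3-forms: d(omega) = (y) dx ∧ dy ∧ dz + (-2*z) dx ∧ dy ∧ dw + (-y) dx ∧ dz ∧ dw + (x - 2*z) dy ∧ dz ∧ dw.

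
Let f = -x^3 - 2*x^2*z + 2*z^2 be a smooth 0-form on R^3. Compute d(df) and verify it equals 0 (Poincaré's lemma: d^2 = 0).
d(df) = 0

Step 1: df = sum_i (∂f/∂x_i) dx_i = (x*(-3*x - 4*z)) dx + (0) dy + (-2*x^2 + 4*z) dz.
Step 2: Apply d again. Using the 1-form formula, the coefficient of dx ∧ dy in d(df) is ∂^2 f/∂x ∂y - ∂^2 f/∂y ∂x = (0) - (0) = 0 (equality of mixed partials for smooth f).
Similarly for dx ∧ dz and dy ∧ dz — all coefficients vanish. So d(df) = 0.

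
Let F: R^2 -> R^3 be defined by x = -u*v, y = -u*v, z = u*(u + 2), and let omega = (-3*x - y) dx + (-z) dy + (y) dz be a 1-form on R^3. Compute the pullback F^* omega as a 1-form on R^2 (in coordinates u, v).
F^* omega = (u*v*(-u - 4*v)) du + (u^2*(u - 4*v + 2)) dv

Using F^*(f dg) = (f ∘ F) d(g ∘ F), substitute each coordinate x_i by F_i(u, v) in f_i, and replace dx_i by d F_i = (∂F_i/∂u) du + (∂F_i/∂v) dv.
  For the x component: f_1(F) = 4*u*v; d F_1 = (-v) du + (-u) dv
  For the y component: f_2(F) = u*(-u - 2); d F_2 = (-v) du + (-u) dv
  For the z component: f_3(F) = -u*v; d F_3 = (2*u + 2) du + (0) dv
Combining and collecting du, dv coefficients:
  coeff of du: u*v*(-u - 4*v)
  coeff of dv: u^2*(u - 4*v + 2)
F^* omega = (u*v*(-u - 4*v)) du + (u^2*(u - 4*v + 2)) dv.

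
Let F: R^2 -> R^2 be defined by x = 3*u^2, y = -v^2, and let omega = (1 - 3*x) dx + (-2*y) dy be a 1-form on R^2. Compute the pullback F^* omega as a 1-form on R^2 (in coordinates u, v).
F^* omega = (-54*u^3 + 6*u) du + (-4*v^3) dv

Using F^*(f dg) = (f ∘ F) d(g ∘ F), substitute each coordinate x_i by F_i(u, v) in f_i, and replace dx_i by d F_i = (∂F_i/∂u) du + (∂F_i/∂v) dv.
  For the x component: f_1(F) = 1 - 9*u^2; d F_1 = (6*u) du + (0) dv
  For the y component: f_2(F) = 2*v^2; d F_2 = (0) du + (-2*v) dv
Combining and collecting du, dv coefficients:
  coeff of du: -54*u^3 + 6*u
  coeff of dv: -4*v^3
F^* omega = (-54*u^3 + 6*u) du + (-4*v^3) dv.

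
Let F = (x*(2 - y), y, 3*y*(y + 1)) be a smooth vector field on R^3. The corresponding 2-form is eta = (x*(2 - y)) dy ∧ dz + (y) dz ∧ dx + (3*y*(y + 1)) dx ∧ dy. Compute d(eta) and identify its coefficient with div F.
d(eta) = (3 - y) dx ∧ dy ∧ dz; div F = 3 - y

For a 2-form in R^3 of the form above, applying d gives a 3-form with coefficient ∂P/∂x + ∂Q/∂y + ∂R/∂z:
  ∂P/∂x = 2 - y
  ∂Q/∂y = 1
  ∂R/∂z = 0
Sum = 3 - y, which is exactly div F.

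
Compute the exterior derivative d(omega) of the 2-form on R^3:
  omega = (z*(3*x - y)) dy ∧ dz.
d(omega) = (3*z) dx ∧ dy ∧ dz

For a 2-form omega = sum_{i<j} g_{ij} dx_i ∧ dx_j, the exterior derivative is
  d(omega) = sum_{i<j} d(g_{ij}) ∧ dx_i ∧ dx_j = sum_{i<j, k} (∂g_{ij}/∂x_k) dx_k ∧ dx_i ∧ dx_j.
Expand each term, using dx_k ∧ dx_i ∧ dx_j = sgn(permutation) dx_{(a)} ∧ dx_{(b)} ∧ dx_{(c)} with (a < b < c) sorted:
  d(z*(3*x - y)) includes (∂/∂x)(z*(3*x - y)) dx = (3*z) dx, which multiplied by dy ∧ dz gives (3*z) dx ∧ dy ∧ dz
Collecting like 3-forms: d(omega) = (3*z) dx ∧ dy ∧ dz.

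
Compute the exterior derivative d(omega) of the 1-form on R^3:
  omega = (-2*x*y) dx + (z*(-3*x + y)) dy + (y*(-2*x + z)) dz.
d(omega) = (2*x - 3*z) dx ∧ dy + (-2*y) dx ∧ dz + (x - y + z) dy ∧ dz

For a 1-form omega = sum_i f_i dx_i, the exterior derivative is
  d(omega) = sum_{i < j} (∂f_j/∂x_i - ∂f_i/∂x_j) dx_i ∧ dx_j.
  coefficient of dx ∧ dy: ∂f_2/∂x - ∂f_1/∂y = ∂(z*(-3*x + y))/∂x - ∂(-2*x*y)/∂y = 2*x - 3*z
  coefficient of dx ∧ dz: ∂f_3/∂x - ∂f_1/∂z = ∂(y*(-2*x + z))/∂x - ∂(-2*x*y)/∂z = -2*y
  coefficient of dy ∧ dz: ∂f_3/∂y - ∂f_2/∂z = ∂(y*(-2*x + z))/∂y - ∂(z*(-3*x + y))/∂z = x - y + z
Assembling: d(omega) = (2*x - 3*z) dx ∧ dy + (-2*y) dx ∧ dz + (x - y + z) dy ∧ dz.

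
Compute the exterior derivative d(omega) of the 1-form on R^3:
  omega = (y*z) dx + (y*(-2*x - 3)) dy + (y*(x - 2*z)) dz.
d(omega) = (-2*y - z) dx ∧ dy + (x - 2*z) dy ∧ dz

For a 1-form omega = sum_i f_i dx_i, the exterior derivative is
  d(omega) = sum_{i < j} (∂f_j/∂x_i - ∂f_i/∂x_j) dx_i ∧ dx_j.
  coefficient of dx ∧ dy: ∂f_2/∂x - ∂f_1/∂y = ∂(y*(-2*x - 3))/∂x - ∂(y*z)/∂y = -2*y - z
  coefficient of dy ∧ dz: ∂f_3/∂y - ∂f_2/∂z = ∂(y*(x - 2*z))/∂y - ∂(y*(-2*x - 3))/∂z = x - 2*z
Assembling: d(omega) = (-2*y - z) dx ∧ dy + (x - 2*z) dy ∧ dz.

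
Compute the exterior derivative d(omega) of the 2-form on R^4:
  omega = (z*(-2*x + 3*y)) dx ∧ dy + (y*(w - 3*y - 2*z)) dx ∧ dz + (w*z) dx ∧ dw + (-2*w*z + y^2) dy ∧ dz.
d(omega) = (-w - 2*x + 9*y + 2*z) dx ∧ dy ∧ dz + (-w + y) dx ∧ dz ∧ dw + (-2*z) dy ∧ dz ∧ dw

For a 2-form omega = sum_{i<j} g_{ij} dx_i ∧ dx_j, the exterior derivative is
  d(omega) = sum_{i<j} d(g_{ij}) ∧ dx_i ∧ dx_j = sum_{i<j, k} (∂g_{ij}/∂x_k) dx_k ∧ dx_i ∧ dx_j.
Expand each term, using dx_k ∧ dx_i ∧ dx_j = sgn(permutation) dx_{(a)} ∧ dx_{(b)} ∧ dx_{(c)} with (a < b < c) sorted:
  d(z*(-2*x + 3*y)) includes (∂/∂z)(z*(-2*x + 3*y)) dz = (-2*x + 3*y) dz, which multiplied by dx ∧ dy gives (-2*x + 3*y) dx ∧ dy ∧ dz
  d(y*(w - 3*y - 2*z)) includes (∂/∂y)(y*(w - 3*y - 2*z)) dy = (w - 6*y - 2*z) dy, which multiplied by dx ∧ dz gives (-w + 6*y + 2*z) dx ∧ dy ∧ dz
  d(y*(w - 3*y - 2*z)) includes (∂/∂w)(y*(w - 3*y - 2*z)) dw = (y) dw, which multiplied by dx ∧ dz gives (y) dx ∧ dz ∧ dw
  d(w*z) includes (∂/∂z)(w*z) dz = (w) dz, which multiplied by dx ∧ dw gives (-w) dx ∧ dz ∧ dw
  d(-2*w*z + y^2) includes (∂/∂w)(-2*w*z + y^2) dw = (-2*z) dw, which multiplied by dy ∧ dz gives (-2*z) dy ∧ dz ∧ dw
Collecting like 3-forms: d(omega) = (-w - 2*x + 9*y + 2*z) dx ∧ dy ∧ dz + (-w + y) dx ∧ dz ∧ dw + (-2*z) dy ∧ dz ∧ dw.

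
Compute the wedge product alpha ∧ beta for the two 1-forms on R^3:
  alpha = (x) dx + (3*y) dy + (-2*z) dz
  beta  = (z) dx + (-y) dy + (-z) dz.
alpha ∧ beta = (-y*(x + 3*z)) dx ∧ dy + (z*(-x + 2*z)) dx ∧ dz + (-5*y*z) dy ∧ dz

Distribute the wedge, using dx_i ∧ dx_j = -dx_j ∧ dx_i and dx_i ∧ dx_i = 0. For each pair (i, j) with i < j, the coefficient of dx_i ∧ dx_j in alpha ∧ beta is (alpha_i * beta_j - alpha_j * beta_i). Collecting: alpha ∧ beta = (-y*(x + 3*z)) dx ∧ dy + (z*(-x + 2*z)) dx ∧ dz + (-5*y*z) dy ∧ dz.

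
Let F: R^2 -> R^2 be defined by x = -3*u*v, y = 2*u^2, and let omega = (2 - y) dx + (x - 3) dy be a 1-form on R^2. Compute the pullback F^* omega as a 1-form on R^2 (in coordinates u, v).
F^* omega = (-6*u^2*v - 12*u - 6*v) du + (6*u*(u^2 - 1)) dv

Using F^*(f dg) = (f ∘ F) d(g ∘ F), substitute each coordinate x_i by F_i(u, v) in f_i, and replace dx_i by d F_i = (∂F_i/∂u) du + (∂F_i/∂v) dv.
  For the x component: f_1(F) = 2 - 2*u^2; d F_1 = (-3*v) du + (-3*u) dv
  For the y component: f_2(F) = -3*u*v - 3; d F_2 = (4*u) du + (0) dv
Combining and collecting du, dv coefficients:
  coeff of du: -6*u^2*v - 12*u - 6*v
  coeff of dv: 6*u*(u^2 - 1)
F^* omega = (-6*u^2*v - 12*u - 6*v) du + (6*u*(u^2 - 1)) dv.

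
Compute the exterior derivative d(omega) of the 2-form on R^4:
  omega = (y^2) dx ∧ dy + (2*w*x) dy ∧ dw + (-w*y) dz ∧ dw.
d(omega) = (2*w) dx ∧ dy ∧ dw + (-w) dy ∧ dz ∧ dw

For a 2-form omega = sum_{i<j} g_{ij} dx_i ∧ dx_j, the exterior derivative is
  d(omega) = sum_{i<j} d(g_{ij}) ∧ dx_i ∧ dx_j = sum_{i<j, k} (∂g_{ij}/∂x_k) dx_k ∧ dx_i ∧ dx_j.
Expand each term, using dx_k ∧ dx_i ∧ dx_j = sgn(permutation) dx_{(a)} ∧ dx_{(b)} ∧ dx_{(c)} with (a < b < c) sorted:
  d(2*w*x) includes (∂/∂x)(2*w*x) dx = (2*w) dx, which multiplied by dy ∧ dw gives (2*w) dx ∧ dy ∧ dw
  d(-w*y) includes (∂/∂y)(-w*y) dy = (-w) dy, which multiplied by dz ∧ dw gives (-w) dy ∧ dz ∧ dw
Collecting like 3-forms: d(omega) = (2*w) dx ∧ dy ∧ dw + (-w) dy ∧ dz ∧ dw.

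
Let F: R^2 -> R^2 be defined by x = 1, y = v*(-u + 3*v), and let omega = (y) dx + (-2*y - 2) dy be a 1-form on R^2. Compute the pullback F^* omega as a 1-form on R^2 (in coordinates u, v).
F^* omega = (2*v*(-u*v + 3*v^2 + 1)) du + (-2*u^2*v + 18*u*v^2 + 2*u - 36*v^3 - 12*v) dv

Using F^*(f dg) = (f ∘ F) d(g ∘ F), substitute each coordinate x_i by F_i(u, v) in f_i, and replace dx_i by d F_i = (∂F_i/∂u) du + (∂F_i/∂v) dv.
  For the x component: f_1(F) = v*(-u + 3*v); d F_1 = (0) du + (0) dv
  For the y component: f_2(F) = 2*u*v - 6*v^2 - 2; d F_2 = (-v) du + (-u + 6*v) dv
Combining and collecting du, dv coefficients:
  coeff of du: 2*v*(-u*v + 3*v^2 + 1)
  coeff of dv: -2*u^2*v + 18*u*v^2 + 2*u - 36*v^3 - 12*v
F^* omega = (2*v*(-u*v + 3*v^2 + 1)) du + (-2*u^2*v + 18*u*v^2 + 2*u - 36*v^3 - 12*v) dv.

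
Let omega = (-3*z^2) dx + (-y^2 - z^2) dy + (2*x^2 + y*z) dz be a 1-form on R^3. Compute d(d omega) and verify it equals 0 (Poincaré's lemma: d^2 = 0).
d(d omega) = 0

Step 1: d omega = sum_{i<j} (∂f_j/∂x_i - ∂f_i/∂x_j) dx_i ∧ dx_j:
  coeff of dx ∧ dy: 0
  coeff of dx ∧ dz: 4*x + 6*z
  coeff of dy ∧ dz: 3*z
Step 2: Apply d again to each 2-form coefficient. The only possible 3-form in R^3 is dx ∧ dy ∧ dz, with coefficient
  ∂(coeff of dy∧dz)/∂x - ∂(coeff of dx∧dz)/∂y + ∂(coeff of dx∧dy)/∂z
  = ∂/∂x (3*z) - ∂/∂y (4*x + 6*z) + ∂/∂z (0).
Each of these terms simplifies to sums of mixed partials that cancel in pairs. The result is 0 (by equality of mixed partials for smooth functions — Schwarz / Clairaut).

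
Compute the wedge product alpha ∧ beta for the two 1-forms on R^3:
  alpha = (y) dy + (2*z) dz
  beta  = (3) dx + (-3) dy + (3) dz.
alpha ∧ beta = (-3*y) dx ∧ dy + (3*y + 6*z) dy ∧ dz + (-6*z) dx ∧ dz

Distribute the wedge, using dx_i ∧ dx_j = -dx_j ∧ dx_i and dx_i ∧ dx_i = 0. For each pair (i, j) with i < j, the coefficient of dx_i ∧ dx_j in alpha ∧ beta is (alpha_i * beta_j - alpha_j * beta_i). Collecting: alpha ∧ beta = (-3*y) dx ∧ dy + (3*y + 6*z) dy ∧ dz + (-6*z) dx ∧ dz.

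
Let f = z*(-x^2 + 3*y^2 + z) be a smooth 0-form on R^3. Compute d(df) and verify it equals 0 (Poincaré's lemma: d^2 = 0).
d(df) = 0

Step 1: df = sum_i (∂f/∂x_i) dx_i = (-2*x*z) dx + (6*y*z) dy + (-x^2 + 3*y^2 + 2*z) dz.
Step 2: Apply d again. Using the 1-form formula, the coefficient of dx ∧ dy in d(df) is ∂^2 f/∂x ∂y - ∂^2 f/∂y ∂x = (0) - (0) = 0 (equality of mixed partials for smooth f).
Similarly for dx ∧ dz and dy ∧ dz — all coefficients vanish. So d(df) = 0.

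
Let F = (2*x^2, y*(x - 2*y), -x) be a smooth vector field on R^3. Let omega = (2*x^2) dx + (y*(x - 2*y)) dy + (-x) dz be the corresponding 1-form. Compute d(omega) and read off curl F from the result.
d(omega) = (0) dy ∧ dz + (1) dz ∧ dx + (y) dx ∧ dy; curl F = (0, 1, y)

d omega = sum_{i<j} (∂f_j/∂x_i - ∂f_i/∂x_j) dx_i ∧ dx_j. Under the identification (dy ∧ dz, dz ∧ dx, dx ∧ dy) ↔ (e_x, e_y, e_z), the coefficients are exactly the components of curl F. Compute:
  ∂R/∂y - ∂Q/∂z = (0) - (0) = 0
  ∂P/∂z - ∂R/∂x = (0) - (-1) = 1
  ∂Q/∂x - ∂P/∂y = (y) - (0) = y.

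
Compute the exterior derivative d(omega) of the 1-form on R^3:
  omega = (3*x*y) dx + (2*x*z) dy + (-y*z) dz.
d(omega) = (-3*x + 2*z) dx ∧ dy + (-2*x - z) dy ∧ dz

For a 1-form omega = sum_i f_i dx_i, the exterior derivative is
  d(omega) = sum_{i < j} (∂f_j/∂x_i - ∂f_i/∂x_j) dx_i ∧ dx_j.
  coefficient of dx ∧ dy: ∂f_2/∂x - ∂f_1/∂y = ∂(2*x*z)/∂x - ∂(3*x*y)/∂y = -3*x + 2*z
  coefficient of dy ∧ dz: ∂f_3/∂y - ∂f_2/∂z = ∂(-y*z)/∂y - ∂(2*x*z)/∂z = -2*x - z
Assembling: d(omega) = (-3*x + 2*z) dx ∧ dy + (-2*x - z) dy ∧ dz.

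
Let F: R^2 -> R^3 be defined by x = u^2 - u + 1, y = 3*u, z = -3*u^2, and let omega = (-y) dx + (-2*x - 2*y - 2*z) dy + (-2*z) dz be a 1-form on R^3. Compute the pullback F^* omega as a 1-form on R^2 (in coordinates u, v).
F^* omega = (-36*u^3 + 6*u^2 - 9*u - 6) du

Using F^*(f dg) = (f ∘ F) d(g ∘ F), substitute each coordinate x_i by F_i(u, v) in f_i, and replace dx_i by d F_i = (∂F_i/∂u) du + (∂F_i/∂v) dv.
  For the x component: f_1(F) = -3*u; d F_1 = (2*u - 1) du + (0) dv
  For the y component: f_2(F) = 4*u^2 - 4*u - 2; d F_2 = (3) du + (0) dv
  For the z component: f_3(F) = 6*u^2; d F_3 = (-6*u) du + (0) dv
Combining and collecting du, dv coefficients:
  coeff of du: -36*u^3 + 6*u^2 - 9*u - 6
  coeff of dv: 0
F^* omega = (-36*u^3 + 6*u^2 - 9*u - 6) du.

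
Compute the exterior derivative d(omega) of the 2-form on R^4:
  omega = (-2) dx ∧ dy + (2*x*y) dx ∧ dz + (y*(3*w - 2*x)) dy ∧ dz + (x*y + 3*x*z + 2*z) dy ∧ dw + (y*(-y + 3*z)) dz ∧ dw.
d(omega) = (-2*x - 2*y) dx ∧ dy ∧ dz + (-3*x + y + 3*z - 2) dy ∧ dz ∧ dw + (y + 3*z) dx ∧ dy ∧ dw

For a 2-form omega = sum_{i<j} g_{ij} dx_i ∧ dx_j, the exterior derivative is
  d(omega) = sum_{i<j} d(g_{ij}) ∧ dx_i ∧ dx_j = sum_{i<j, k} (∂g_{ij}/∂x_k) dx_k ∧ dx_i ∧ dx_j.
Expand each term, using dx_k ∧ dx_i ∧ dx_j = sgn(permutation) dx_{(a)} ∧ dx_{(b)} ∧ dx_{(c)} with (a < b < c) sorted:
  d(2*x*y) includes (∂/∂y)(2*x*y) dy = (2*x) dy, which multiplied by dx ∧ dz gives (-2*x) dx ∧ dy ∧ dz
  d(y*(3*w - 2*x)) includes (∂/∂x)(y*(3*w - 2*x)) dx = (-2*y) dx, which multiplied by dy ∧ dz gives (-2*y) dx ∧ dy ∧ dz
  d(y*(3*w - 2*x)) includes (∂/∂w)(y*(3*w - 2*x)) dw = (3*y) dw, which multiplied by dy ∧ dz gives (3*y) dy ∧ dz ∧ dw
  d(x*y + 3*x*z + 2*z) includes (∂/∂x)(x*y + 3*x*z + 2*z) dx = (y + 3*z) dx, which multiplied by dy ∧ dw gives (y + 3*z) dx ∧ dy ∧ dw
  d(x*y + 3*x*z + 2*z) includes (∂/∂z)(x*y + 3*x*z + 2*z) dz = (3*x + 2) dz, which multiplied by dy ∧ dw gives (-3*x - 2) dy ∧ dz ∧ dw
  d(y*(-y + 3*z)) includes (∂/∂y)(y*(-y + 3*z)) dy = (-2*y + 3*z) dy, which multiplied by dz ∧ dw gives (-2*y + 3*z) dy ∧ dz ∧ dw
Collecting like 3-forms: d(omega) = (-2*x - 2*y) dx ∧ dy ∧ dz + (-3*x + y + 3*z - 2) dy ∧ dz ∧ dw + (y + 3*z) dx ∧ dy ∧ dw.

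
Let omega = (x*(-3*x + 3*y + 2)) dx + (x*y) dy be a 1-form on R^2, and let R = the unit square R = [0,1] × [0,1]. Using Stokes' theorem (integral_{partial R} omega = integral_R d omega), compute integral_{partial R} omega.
integral_(partial R) omega = -1

Stokes: integral_partial_R omega = integral_R d omega with d omega = (∂Q/∂x - ∂P/∂y) dx ∧ dy.
  ∂Q/∂x = y
  ∂P/∂y = 3*x
  integrand = ∂Q/∂x - ∂P/∂y = -3*x + y.
Integrating over R: integral_0^1 integral_0^1 (-3*x + y) dx dy = -1.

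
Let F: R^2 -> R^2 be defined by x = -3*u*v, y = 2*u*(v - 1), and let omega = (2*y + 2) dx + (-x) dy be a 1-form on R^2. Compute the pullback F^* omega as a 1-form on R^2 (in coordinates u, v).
F^* omega = (6*v*(-u*v + u - 1)) du + (6*u*(-u*v + 2*u - 1)) dv

Using F^*(f dg) = (f ∘ F) d(g ∘ F), substitute each coordinate x_i by F_i(u, v) in f_i, and replace dx_i by d F_i = (∂F_i/∂u) du + (∂F_i/∂v) dv.
  For the x component: f_1(F) = 4*u*v - 4*u + 2; d F_1 = (-3*v) du + (-3*u) dv
  For the y component: f_2(F) = 3*u*v; d F_2 = (2*v - 2) du + (2*u) dv
Combining and collecting du, dv coefficients:
  coeff of du: 6*v*(-u*v + u - 1)
  coeff of dv: 6*u*(-u*v + 2*u - 1)
F^* omega = (6*v*(-u*v + u - 1)) du + (6*u*(-u*v + 2*u - 1)) dv.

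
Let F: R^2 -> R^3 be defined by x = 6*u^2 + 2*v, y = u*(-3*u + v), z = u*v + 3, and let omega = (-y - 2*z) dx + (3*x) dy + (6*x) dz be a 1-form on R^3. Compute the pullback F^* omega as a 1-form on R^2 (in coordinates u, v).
F^* omega = (-72*u^3 + 18*u^2*v - 36*u*v - 72*u + 18*v^2) du + (54*u^3 + 6*u^2 + 12*u*v - 12) dv

Using F^*(f dg) = (f ∘ F) d(g ∘ F), substitute each coordinate x_i by F_i(u, v) in f_i, and replace dx_i by d F_i = (∂F_i/∂u) du + (∂F_i/∂v) dv.
  For the x component: f_1(F) = 3*u^2 - 3*u*v - 6; d F_1 = (12*u) du + (2) dv
  For the y component: f_2(F) = 18*u^2 + 6*v; d F_2 = (-6*u + v) du + (u) dv
  For the z component: f_3(F) = 36*u^2 + 12*v; d F_3 = (v) du + (u) dv
Combining and collecting du, dv coefficients:
  coeff of du: -72*u^3 + 18*u^2*v - 36*u*v - 72*u + 18*v^2
  coeff of dv: 54*u^3 + 6*u^2 + 12*u*v - 12
F^* omega = (-72*u^3 + 18*u^2*v - 36*u*v - 72*u + 18*v^2) du + (54*u^3 + 6*u^2 + 12*u*v - 12) dv.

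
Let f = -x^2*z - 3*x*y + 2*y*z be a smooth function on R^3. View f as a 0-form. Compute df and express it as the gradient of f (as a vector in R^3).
df = (-2*x*z - 3*y) dx + (-3*x + 2*z) dy + (-x^2 + 2*y) dz; grad f = (-2*x*z - 3*y, -3*x + 2*z, -x^2 + 2*y)

For a 0-form f, d f = (∂f/∂x) dx + (∂f/∂y) dy + (∂f/∂z) dz. The components of the vector representation are exactly the entries of grad f in Cartesian coordinates:
  ∂f/∂x = -2*x*z - 3*y
  ∂f/∂y = -3*x + 2*z
  ∂f/∂z = -x^2 + 2*y.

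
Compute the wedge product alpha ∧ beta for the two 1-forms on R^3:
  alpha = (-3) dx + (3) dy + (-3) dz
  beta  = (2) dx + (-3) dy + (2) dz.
alpha ∧ beta = (3) dx ∧ dy + (-3) dy ∧ dz

Distribute the wedge, using dx_i ∧ dx_j = -dx_j ∧ dx_i and dx_i ∧ dx_i = 0. For each pair (i, j) with i < j, the coefficient of dx_i ∧ dx_j in alpha ∧ beta is (alpha_i * beta_j - alpha_j * beta_i). Collecting: alpha ∧ beta = (3) dx ∧ dy + (-3) dy ∧ dz.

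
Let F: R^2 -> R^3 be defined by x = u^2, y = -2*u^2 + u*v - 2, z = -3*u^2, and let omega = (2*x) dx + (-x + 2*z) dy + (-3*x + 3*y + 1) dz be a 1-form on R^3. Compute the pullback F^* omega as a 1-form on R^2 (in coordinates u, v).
F^* omega = (u*(86*u^2 - 25*u*v + 30)) du + (-7*u^3) dv

Using F^*(f dg) = (f ∘ F) d(g ∘ F), substitute each coordinate x_i by F_i(u, v) in f_i, and replace dx_i by d F_i = (∂F_i/∂u) du + (∂F_i/∂v) dv.
  For the x component: f_1(F) = 2*u^2; d F_1 = (2*u) du + (0) dv
  For the y component: f_2(F) = -7*u^2; d F_2 = (-4*u + v) du + (u) dv
  For the z component: f_3(F) = -9*u^2 + 3*u*v - 5; d F_3 = (-6*u) du + (0) dv
Combining and collecting du, dv coefficients:
  coeff of du: u*(86*u^2 - 25*u*v + 30)
  coeff of dv: -7*u^3
F^* omega = (u*(86*u^2 - 25*u*v + 30)) du + (-7*u^3) dv.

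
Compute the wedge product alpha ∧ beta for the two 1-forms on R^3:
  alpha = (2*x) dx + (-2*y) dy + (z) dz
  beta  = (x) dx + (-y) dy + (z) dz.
alpha ∧ beta = (x*z) dx ∧ dz + (-y*z) dy ∧ dz

Distribute the wedge, using dx_i ∧ dx_j = -dx_j ∧ dx_i and dx_i ∧ dx_i = 0. For each pair (i, j) with i < j, the coefficient of dx_i ∧ dx_j in alpha ∧ beta is (alpha_i * beta_j - alpha_j * beta_i). Collecting: alpha ∧ beta = (x*z) dx ∧ dz + (-y*z) dy ∧ dz.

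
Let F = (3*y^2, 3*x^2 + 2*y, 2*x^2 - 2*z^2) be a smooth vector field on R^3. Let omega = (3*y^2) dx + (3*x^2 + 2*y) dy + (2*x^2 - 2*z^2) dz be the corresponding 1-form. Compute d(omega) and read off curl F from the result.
d(omega) = (0) dy ∧ dz + (-4*x) dz ∧ dx + (6*x - 6*y) dx ∧ dy; curl F = (0, -4*x, 6*x - 6*y)

d omega = sum_{i<j} (∂f_j/∂x_i - ∂f_i/∂x_j) dx_i ∧ dx_j. Under the identification (dy ∧ dz, dz ∧ dx, dx ∧ dy) ↔ (e_x, e_y, e_z), the coefficients are exactly the components of curl F. Compute:
  ∂R/∂y - ∂Q/∂z = (0) - (0) = 0
  ∂P/∂z - ∂R/∂x = (0) - (4*x) = -4*x
  ∂Q/∂x - ∂P/∂y = (6*x) - (6*y) = 6*x - 6*y.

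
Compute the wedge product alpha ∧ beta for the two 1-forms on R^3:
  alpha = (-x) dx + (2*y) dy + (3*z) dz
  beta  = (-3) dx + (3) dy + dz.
alpha ∧ beta = (-3*x + 6*y) dx ∧ dy + (-x + 9*z) dx ∧ dz + (2*y - 9*z) dy ∧ dz

Distribute the wedge, using dx_i ∧ dx_j = -dx_j ∧ dx_i and dx_i ∧ dx_i = 0. For each pair (i, j) with i < j, the coefficient of dx_i ∧ dx_j in alpha ∧ beta is (alpha_i * beta_j - alpha_j * beta_i). Collecting: alpha ∧ beta = (-3*x + 6*y) dx ∧ dy + (-x + 9*z) dx ∧ dz + (2*y - 9*z) dy ∧ dz.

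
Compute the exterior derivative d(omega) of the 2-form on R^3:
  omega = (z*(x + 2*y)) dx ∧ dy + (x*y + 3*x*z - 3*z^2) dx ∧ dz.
d(omega) = (2*y) dx ∧ dy ∧ dz

For a 2-form omega = sum_{i<j} g_{ij} dx_i ∧ dx_j, the exterior derivative is
  d(omega) = sum_{i<j} d(g_{ij}) ∧ dx_i ∧ dx_j = sum_{i<j, k} (∂g_{ij}/∂x_k) dx_k ∧ dx_i ∧ dx_j.
Expand each term, using dx_k ∧ dx_i ∧ dx_j = sgn(permutation) dx_{(a)} ∧ dx_{(b)} ∧ dx_{(c)} with (a < b < c) sorted:
  d(z*(x + 2*y)) includes (∂/∂z)(z*(x + 2*y)) dz = (x + 2*y) dz, which multiplied by dx ∧ dy gives (x + 2*y) dx ∧ dy ∧ dz
  d(x*y + 3*x*z - 3*z^2) includes (∂/∂y)(x*y + 3*x*z - 3*z^2) dy = (x) dy, which multiplied by dx ∧ dz gives (-x) dx ∧ dy ∧ dz
Collecting like 3-forms: d(omega) = (2*y) dx ∧ dy ∧ dz.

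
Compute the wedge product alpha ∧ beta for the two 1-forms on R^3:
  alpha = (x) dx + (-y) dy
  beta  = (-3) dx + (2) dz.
alpha ∧ beta = (2*x) dx ∧ dz + (-3*y) dx ∧ dy + (-2*y) dy ∧ dz

Distribute the wedge, using dx_i ∧ dx_j = -dx_j ∧ dx_i and dx_i ∧ dx_i = 0. For each pair (i, j) with i < j, the coefficient of dx_i ∧ dx_j in alpha ∧ beta is (alpha_i * beta_j - alpha_j * beta_i). Collecting: alpha ∧ beta = (2*x) dx ∧ dz + (-3*y) dx ∧ dy + (-2*y) dy ∧ dz.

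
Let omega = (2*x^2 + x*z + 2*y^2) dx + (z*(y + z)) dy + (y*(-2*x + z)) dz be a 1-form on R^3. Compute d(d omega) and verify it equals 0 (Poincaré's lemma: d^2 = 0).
d(d omega) = 0

Step 1: d omega = sum_{i<j} (∂f_j/∂x_i - ∂f_i/∂x_j) dx_i ∧ dx_j:
  coeff of dx ∧ dy: -4*y
  coeff of dx ∧ dz: -x - 2*y
  coeff of dy ∧ dz: -2*x - y - z
Step 2: Apply d again to each 2-form coefficient. The only possible 3-form in R^3 is dx ∧ dy ∧ dz, with coefficient
  ∂(coeff of dy∧dz)/∂x - ∂(coeff of dx∧dz)/∂y + ∂(coeff of dx∧dy)/∂z
  = ∂/∂x (-2*x - y - z) - ∂/∂y (-x - 2*y) + ∂/∂z (-4*y).
Each of these terms simplifies to sums of mixed partials that cancel in pairs. The result is 0 (by equality of mixed partials for smooth functions — Schwarz / Clairaut).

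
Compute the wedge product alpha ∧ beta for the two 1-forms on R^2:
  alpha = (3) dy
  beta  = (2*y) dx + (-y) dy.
alpha ∧ beta = (-6*y) dx ∧ dy

Distribute the wedge, using dx_i ∧ dx_j = -dx_j ∧ dx_i and dx_i ∧ dx_i = 0. For each pair (i, j) with i < j, the coefficient of dx_i ∧ dx_j in alpha ∧ beta is (alpha_i * beta_j - alpha_j * beta_i). Collecting: alpha ∧ beta = (-6*y) dx ∧ dy.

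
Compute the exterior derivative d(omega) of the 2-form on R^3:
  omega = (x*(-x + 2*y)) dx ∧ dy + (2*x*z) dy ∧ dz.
d(omega) = (2*z) dx ∧ dy ∧ dz

For a 2-form omega = sum_{i<j} g_{ij} dx_i ∧ dx_j, the exterior derivative is
  d(omega) = sum_{i<j} d(g_{ij}) ∧ dx_i ∧ dx_j = sum_{i<j, k} (∂g_{ij}/∂x_k) dx_k ∧ dx_i ∧ dx_j.
Expand each term, using dx_k ∧ dx_i ∧ dx_j = sgn(permutation) dx_{(a)} ∧ dx_{(b)} ∧ dx_{(c)} with (a < b < c) sorted:
  d(2*x*z) includes (∂/∂x)(2*x*z) dx = (2*z) dx, which multiplied by dy ∧ dz gives (2*z) dx ∧ dy ∧ dz
Collecting like 3-forms: d(omega) = (2*z) dx ∧ dy ∧ dz.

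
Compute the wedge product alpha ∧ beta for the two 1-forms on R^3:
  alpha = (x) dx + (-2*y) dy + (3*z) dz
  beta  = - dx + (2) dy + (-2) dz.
alpha ∧ beta = (2*x - 2*y) dx ∧ dy + (-2*x + 3*z) dx ∧ dz + (4*y - 6*z) dy ∧ dz

Distribute the wedge, using dx_i ∧ dx_j = -dx_j ∧ dx_i and dx_i ∧ dx_i = 0. For each pair (i, j) with i < j, the coefficient of dx_i ∧ dx_j in alpha ∧ beta is (alpha_i * beta_j - alpha_j * beta_i). Collecting: alpha ∧ beta = (2*x - 2*y) dx ∧ dy + (-2*x + 3*z) dx ∧ dz + (4*y - 6*z) dy ∧ dz.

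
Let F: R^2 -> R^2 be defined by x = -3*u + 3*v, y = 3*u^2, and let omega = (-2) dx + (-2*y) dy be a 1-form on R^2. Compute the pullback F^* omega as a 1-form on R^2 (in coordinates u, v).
F^* omega = (6 - 36*u^3) du + (-6) dv

Using F^*(f dg) = (f ∘ F) d(g ∘ F), substitute each coordinate x_i by F_i(u, v) in f_i, and replace dx_i by d F_i = (∂F_i/∂u) du + (∂F_i/∂v) dv.
  For the x component: f_1(F) = -2; d F_1 = (-3) du + (3) dv
  For the y component: f_2(F) = -6*u^2; d F_2 = (6*u) du + (0) dv
Combining and collecting du, dv coefficients:
  coeff of du: 6 - 36*u^3
  coeff of dv: -6
F^* omega = (6 - 36*u^3) du + (-6) dv.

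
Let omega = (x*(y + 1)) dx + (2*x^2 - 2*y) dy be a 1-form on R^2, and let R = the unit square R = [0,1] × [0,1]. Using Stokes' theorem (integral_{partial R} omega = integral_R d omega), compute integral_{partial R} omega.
integral_(partial R) omega = 3/2

Stokes: integral_partial_R omega = integral_R d omega with d omega = (∂Q/∂x - ∂P/∂y) dx ∧ dy.
  ∂Q/∂x = 4*x
  ∂P/∂y = x
  integrand = ∂Q/∂x - ∂P/∂y = 3*x.
Integrating over R: integral_0^1 integral_0^1 (3*x) dx dy = 3/2.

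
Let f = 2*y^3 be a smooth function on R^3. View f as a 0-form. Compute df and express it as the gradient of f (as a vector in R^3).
df = (0) dx + (6*y^2) dy + (0) dz; grad f = (0, 6*y^2, 0)

For a 0-form f, d f = (∂f/∂x) dx + (∂f/∂y) dy + (∂f/∂z) dz. The components of the vector representation are exactly the entries of grad f in Cartesian coordinates:
  ∂f/∂x = 0
  ∂f/∂y = 6*y^2
  ∂f/∂z = 0.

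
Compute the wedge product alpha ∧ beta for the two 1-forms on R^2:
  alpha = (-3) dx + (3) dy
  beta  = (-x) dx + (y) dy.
alpha ∧ beta = (3*x - 3*y) dx ∧ dy

Distribute the wedge, using dx_i ∧ dx_j = -dx_j ∧ dx_i and dx_i ∧ dx_i = 0. For each pair (i, j) with i < j, the coefficient of dx_i ∧ dx_j in alpha ∧ beta is (alpha_i * beta_j - alpha_j * beta_i). Collecting: alpha ∧ beta = (3*x - 3*y) dx ∧ dy.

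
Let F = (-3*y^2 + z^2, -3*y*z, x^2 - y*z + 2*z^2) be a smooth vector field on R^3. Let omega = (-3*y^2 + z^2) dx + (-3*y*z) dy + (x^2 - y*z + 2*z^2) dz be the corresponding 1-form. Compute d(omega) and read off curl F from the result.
d(omega) = (3*y - z) dy ∧ dz + (-2*x + 2*z) dz ∧ dx + (6*y) dx ∧ dy; curl F = (3*y - z, -2*x + 2*z, 6*y)

d omega = sum_{i<j} (∂f_j/∂x_i - ∂f_i/∂x_j) dx_i ∧ dx_j. Under the identification (dy ∧ dz, dz ∧ dx, dx ∧ dy) ↔ (e_x, e_y, e_z), the coefficients are exactly the components of curl F. Compute:
  ∂R/∂y - ∂Q/∂z = (-z) - (-3*y) = 3*y - z
  ∂P/∂z - ∂R/∂x = (2*z) - (2*x) = -2*x + 2*z
  ∂Q/∂x - ∂P/∂y = (0) - (-6*y) = 6*y.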